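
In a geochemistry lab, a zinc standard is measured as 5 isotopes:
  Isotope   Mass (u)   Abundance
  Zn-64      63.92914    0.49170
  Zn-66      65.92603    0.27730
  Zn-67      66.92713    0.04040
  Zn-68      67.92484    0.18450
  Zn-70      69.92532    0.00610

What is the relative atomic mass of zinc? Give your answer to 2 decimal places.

65.38 u

The abundance-weighted mean is 0.49170 × 63.92914 + 0.27730 × 65.92603 + 0.04040 × 66.92713 + 0.18450 × 67.92484 + 0.00610 × 69.92532
= 31.433958 + 18.281288 + 2.703856 + 12.532133 + 0.426544 = 65.377779 u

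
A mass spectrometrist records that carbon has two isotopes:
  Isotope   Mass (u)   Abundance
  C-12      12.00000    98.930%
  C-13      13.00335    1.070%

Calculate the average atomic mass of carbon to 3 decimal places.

12.011 u

The abundance-weighted mean is 0.98930 × 12.00000 + 0.01070 × 13.00335
= 11.871600 + 0.139136 = 12.010736 u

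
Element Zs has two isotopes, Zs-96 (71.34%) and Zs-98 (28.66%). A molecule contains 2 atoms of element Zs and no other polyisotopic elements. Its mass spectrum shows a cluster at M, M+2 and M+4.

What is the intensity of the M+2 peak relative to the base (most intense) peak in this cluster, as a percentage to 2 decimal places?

Binomial terms of (0.7134 + 0.2866)^2: M 0.5089, M+2 0.4089, M+4 0.0821 → M is the base peak.
P(M) = C(2,0) × 0.7134^2 × 0.2866^0 = 1 × 0.50893956 × 1.0000 = 0.508940 (base)
P(M+2) = C(2,1) × 0.7134^1 × 0.2866^1 = 2 × 0.7134 × 0.2866 = 0.408921
Relative intensity = 0.408921 / 0.508940 × 100 = 80.35

80.35%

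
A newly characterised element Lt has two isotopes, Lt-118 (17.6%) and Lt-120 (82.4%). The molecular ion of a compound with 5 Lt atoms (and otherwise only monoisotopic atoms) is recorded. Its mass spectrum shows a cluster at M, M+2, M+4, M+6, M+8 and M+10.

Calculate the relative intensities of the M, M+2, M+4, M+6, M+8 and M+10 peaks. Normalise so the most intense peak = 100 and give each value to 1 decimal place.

The 5 Lt atoms are independent, so intensities follow the terms of (0.176 + 0.824)^5.
P(M) = 0.176^5 = 0.000169
P(M+2) = 5 × 0.176^4 × 0.824^1 = 0.003953
P(M+4) = 10 × 0.176^3 × 0.824^2 = 0.037016
P(M+6) = 10 × 0.176^2 × 0.824^3 = 0.173303
P(M+8) = 5 × 0.176^1 × 0.824^4 = 0.405687
P(M+10) = 0.824^5 = 0.379871
The M+8 peak is largest (0.405687); scaling to 100 gives 0.0 : 1.0 : 9.1 : 42.7 : 100.0 : 93.6.

0.0 : 1.0 : 9.1 : 42.7 : 100.0 : 93.6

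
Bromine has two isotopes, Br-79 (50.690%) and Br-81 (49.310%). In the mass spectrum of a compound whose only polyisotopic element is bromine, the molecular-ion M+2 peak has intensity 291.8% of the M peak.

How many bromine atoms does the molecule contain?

For n independent Br atoms, I(M+2)/I(M) = n · (abundance Br-81) / (abundance Br-79) = n · 0.49310/0.50690.
n = 2.918 × 0.50690/0.49310 = 3.00 ≈ 3

3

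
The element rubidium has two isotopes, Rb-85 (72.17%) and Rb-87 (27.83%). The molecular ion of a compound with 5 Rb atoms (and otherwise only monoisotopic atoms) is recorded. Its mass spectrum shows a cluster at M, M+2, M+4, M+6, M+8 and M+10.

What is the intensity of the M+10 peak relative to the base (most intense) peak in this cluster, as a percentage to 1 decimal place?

Term probabilities: M 0.1958, M+2 0.3775, M+4 0.2911, M+6 0.1123, M+8 0.0216, M+10 0.0017. Base peak = M+2.
P(M+2) = C(5,1) × 0.7217^4 × 0.2783^1 = 5 × 0.27128565 × 0.2783 = 0.377494 (base)
P(M+10) = C(5,5) × 0.7217^0 × 0.2783^5 = 1 × 1.0000 × 0.00166942 = 0.001669
Relative intensity = 0.001669 / 0.377494 × 100 = 0.4

0.4%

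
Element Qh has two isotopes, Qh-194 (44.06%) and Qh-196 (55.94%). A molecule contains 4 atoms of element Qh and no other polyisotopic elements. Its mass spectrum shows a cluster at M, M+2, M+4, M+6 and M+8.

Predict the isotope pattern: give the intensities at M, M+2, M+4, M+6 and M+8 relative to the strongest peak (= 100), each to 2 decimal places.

10.34 : 52.51 : 100.00 : 84.64 : 26.87

The 4 Qh atoms are independent, so intensities follow the terms of (0.4406 + 0.5594)^4.
P(M) = 0.4406^4 = 0.037686
P(M+2) = 4 × 0.4406^3 × 0.5594^1 = 0.191389
P(M+4) = 6 × 0.4406^2 × 0.5594^2 = 0.364490
P(M+6) = 4 × 0.4406^1 × 0.5594^3 = 0.308512
P(M+8) = 0.5594^4 = 0.097924
The M+4 peak is largest (0.364490); scaling to 100 gives 10.34 : 52.51 : 100.00 : 84.64 : 26.87.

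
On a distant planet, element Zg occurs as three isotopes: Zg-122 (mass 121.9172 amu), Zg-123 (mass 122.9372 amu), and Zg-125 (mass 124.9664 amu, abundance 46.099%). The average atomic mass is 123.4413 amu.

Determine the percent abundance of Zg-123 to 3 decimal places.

The remaining 53.901% is split between Zg-122 (fraction x) and Zg-123 (fraction 0.53901 − x).
Substituting: 121.9172x + 122.9372(0.53901 − x) = 65.833039264
(121.9172 − 122.9372)x = -0.431340908  ⇒  x = 0.42288, y = 0.11613
Zg-122: 42.288%, Zg-123: 11.613%.

11.613%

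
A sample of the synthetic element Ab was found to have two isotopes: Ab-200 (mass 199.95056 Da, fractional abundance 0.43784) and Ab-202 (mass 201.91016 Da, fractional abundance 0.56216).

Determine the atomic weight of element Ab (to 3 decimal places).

201.052 Da

Ar = Σ fᵢ·mᵢ = 0.43784 × 199.95056 + 0.56216 × 201.91016
= 87.546353 + 113.505816 = 201.052169 Da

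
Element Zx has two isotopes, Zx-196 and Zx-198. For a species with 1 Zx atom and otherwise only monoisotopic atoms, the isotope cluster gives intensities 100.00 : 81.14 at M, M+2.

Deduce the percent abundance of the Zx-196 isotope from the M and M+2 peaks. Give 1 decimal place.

55.2%

Let p = fractional abundance of Zx-196. I(M+2)/I(M) = [C(1,1)·p^0·(1−p)] / p^1 = 1·(1−p)/p = 81.14/100.00 = 0.8114
(1−p)/p = 0.8114/1 = 0.8114  ⇒  p = 1/(1 + 0.8114) = 0.5521
Zx-196: 55.2%, Zx-198: 44.8%.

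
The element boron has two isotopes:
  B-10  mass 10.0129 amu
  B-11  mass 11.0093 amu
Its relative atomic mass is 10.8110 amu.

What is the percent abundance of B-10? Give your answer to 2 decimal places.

19.90%

Let x be the fractional abundance of B-10; then B-11 has abundance 1 − x.
10.0129·x + 11.0093·(1 − x) = 10.8110
(10.0129 − 11.0093)·x = 10.8110 − 11.0093
x = -0.1983 / -0.9964 = 0.19902 → 19.90% B-10, 80.10% B-11.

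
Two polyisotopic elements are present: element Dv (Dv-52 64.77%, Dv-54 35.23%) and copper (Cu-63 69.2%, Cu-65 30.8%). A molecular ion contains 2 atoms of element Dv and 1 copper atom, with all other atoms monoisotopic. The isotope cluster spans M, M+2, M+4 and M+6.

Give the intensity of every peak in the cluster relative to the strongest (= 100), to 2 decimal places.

Element Dv pattern (n=2): 0.41951529 : 0.45636942 : 0.12411529
Copper pattern (n=1): 0.6920 : 0.3080
Convolve the two distributions (both contribute in 2-u steps):
  M: 0.41951529×0.6920 = 0.290305
  M+2: 0.41951529×0.3080 + 0.45636942×0.6920 = 0.445018
  M+4: 0.45636942×0.3080 + 0.12411529×0.6920 = 0.226450
  M+6: 0.12411529×0.3080 = 0.038228
Scale to base peak (0.445018) = 100: 65.23 : 100.00 : 50.89 : 8.59

65.23 : 100.00 : 50.89 : 8.59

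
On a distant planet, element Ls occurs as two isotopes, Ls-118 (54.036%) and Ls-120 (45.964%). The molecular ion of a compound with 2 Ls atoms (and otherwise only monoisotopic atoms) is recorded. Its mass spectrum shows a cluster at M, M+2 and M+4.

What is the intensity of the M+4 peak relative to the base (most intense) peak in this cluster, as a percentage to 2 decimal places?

Binomial terms of (0.54036 + 0.45964)^2: M 0.2920, M+2 0.4967, M+4 0.2113 → M+2 is the base peak.
P(M+2) = C(2,1) × 0.54036^1 × 0.45964^1 = 2 × 0.54036 × 0.45964 = 0.496742 (base)
P(M+4) = C(2,2) × 0.54036^0 × 0.45964^2 = 1 × 1.0000 × 0.21126893 = 0.211269
Relative intensity = 0.211269 / 0.496742 × 100 = 42.53

42.53%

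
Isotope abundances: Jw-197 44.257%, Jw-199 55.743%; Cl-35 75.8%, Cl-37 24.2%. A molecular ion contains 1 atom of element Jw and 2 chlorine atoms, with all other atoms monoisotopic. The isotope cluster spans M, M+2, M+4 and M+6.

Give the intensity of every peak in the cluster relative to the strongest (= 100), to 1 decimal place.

52.7 : 100.0 : 47.7 : 6.8

Element Jw pattern (n=1): 0.44257 : 0.55743
Chlorine pattern (n=2): 0.574564 : 0.366872 : 0.058564
Convolve the two distributions (both contribute in 2-u steps):
  M: 0.44257×0.574564 = 0.254285
  M+2: 0.44257×0.366872 + 0.55743×0.574564 = 0.482646
  M+4: 0.44257×0.058564 + 0.55743×0.366872 = 0.230424
  M+6: 0.55743×0.058564 = 0.032645
Scale to base peak (0.482646) = 100: 52.7 : 100.0 : 47.7 : 6.8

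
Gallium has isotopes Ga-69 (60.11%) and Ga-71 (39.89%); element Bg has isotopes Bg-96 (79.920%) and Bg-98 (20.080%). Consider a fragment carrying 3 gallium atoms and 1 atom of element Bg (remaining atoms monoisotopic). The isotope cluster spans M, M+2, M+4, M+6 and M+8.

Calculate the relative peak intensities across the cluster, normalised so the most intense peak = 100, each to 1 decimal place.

Gallium pattern (n=3): 0.21719018 : 0.43239309 : 0.28694328 : 0.06347345
Element Bg pattern (n=1): 0.7992 : 0.2008
Convolve the two distributions (both contribute in 2-u steps):
  M: 0.21719018×0.7992 = 0.173578
  M+2: 0.21719018×0.2008 + 0.43239309×0.7992 = 0.389180
  M+4: 0.43239309×0.2008 + 0.28694328×0.7992 = 0.316150
  M+6: 0.28694328×0.2008 + 0.06347345×0.7992 = 0.108346
  M+8: 0.06347345×0.2008 = 0.012745
Scale to base peak (0.389180) = 100: 44.6 : 100.0 : 81.2 : 27.8 : 3.3

44.6 : 100.0 : 81.2 : 27.8 : 3.3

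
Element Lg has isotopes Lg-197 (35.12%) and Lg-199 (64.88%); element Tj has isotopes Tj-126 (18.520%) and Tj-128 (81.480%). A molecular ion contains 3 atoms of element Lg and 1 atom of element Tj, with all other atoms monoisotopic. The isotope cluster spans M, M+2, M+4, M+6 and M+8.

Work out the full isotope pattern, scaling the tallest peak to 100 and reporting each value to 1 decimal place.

1.9 : 19.4 : 67.4 : 100.0 : 54.0

Element Lg pattern (n=3): 0.04331751 : 0.24007178 : 0.4435039 : 0.27310681
Element Tj pattern (n=1): 0.1852 : 0.8148
Convolve the two distributions (both contribute in 2-u steps):
  M: 0.04331751×0.1852 = 0.008022
  M+2: 0.04331751×0.8148 + 0.24007178×0.1852 = 0.079756
  M+4: 0.24007178×0.8148 + 0.4435039×0.1852 = 0.277747
  M+6: 0.4435039×0.8148 + 0.27310681×0.1852 = 0.411946
  M+8: 0.27310681×0.8148 = 0.222527
Scale to base peak (0.411946) = 100: 1.9 : 19.4 : 67.4 : 100.0 : 54.0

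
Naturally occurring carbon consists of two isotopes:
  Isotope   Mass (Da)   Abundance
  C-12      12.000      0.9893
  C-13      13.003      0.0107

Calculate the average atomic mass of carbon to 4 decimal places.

12.0107 Da

Ar = Σ fᵢ·mᵢ = 0.9893 × 12.000 + 0.0107 × 13.003
= 11.87160 + 0.13913 = 12.01073 Da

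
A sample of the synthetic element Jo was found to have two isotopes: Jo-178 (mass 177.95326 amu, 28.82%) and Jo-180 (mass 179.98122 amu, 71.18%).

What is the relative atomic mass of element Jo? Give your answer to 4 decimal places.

Average mass = Σ (abundance × isotope mass) = 0.2882 × 177.95326 + 0.7118 × 179.98122
= 51.286130 + 128.110632 = 179.396762 amu

179.3968 amu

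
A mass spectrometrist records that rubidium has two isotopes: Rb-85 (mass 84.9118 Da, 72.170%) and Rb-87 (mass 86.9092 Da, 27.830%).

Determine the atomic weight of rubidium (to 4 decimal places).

85.4677 Da

Weight each isotope mass by its fractional abundance: 0.72170 × 84.9118 + 0.27830 × 86.9092
= 61.28085 + 24.18683 = 85.46768 Da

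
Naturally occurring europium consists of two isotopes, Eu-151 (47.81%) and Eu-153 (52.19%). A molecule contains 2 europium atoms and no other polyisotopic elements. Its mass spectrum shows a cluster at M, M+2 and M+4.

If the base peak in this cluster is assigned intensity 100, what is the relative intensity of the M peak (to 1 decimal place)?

(0.4781 + 0.5219)^2 gives M 0.2286, M+2 0.4990, M+4 0.2724; the largest is M+2.
P(M+2) = C(2,1) × 0.4781^1 × 0.5219^1 = 2 × 0.4781 × 0.5219 = 0.499041 (base)
P(M) = C(2,0) × 0.4781^2 × 0.5219^0 = 1 × 0.22857961 × 1.0000 = 0.228580
Relative intensity = 0.228580 / 0.499041 × 100 = 45.8

45.8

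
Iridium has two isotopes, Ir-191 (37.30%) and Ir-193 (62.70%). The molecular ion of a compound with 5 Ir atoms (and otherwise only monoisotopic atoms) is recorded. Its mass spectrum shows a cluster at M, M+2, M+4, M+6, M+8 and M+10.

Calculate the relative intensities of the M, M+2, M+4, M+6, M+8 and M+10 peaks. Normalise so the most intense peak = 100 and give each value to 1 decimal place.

Expanding (0.3730 + 0.6270)^5:
P(M) = 0.3730^5 = 0.007220
P(M+2) = 5 × 0.3730^4 × 0.6270^1 = 0.060684
P(M+4) = 10 × 0.3730^3 × 0.6270^2 = 0.204015
P(M+6) = 10 × 0.3730^2 × 0.6270^3 = 0.342942
P(M+8) = 5 × 0.3730^1 × 0.6270^4 = 0.288237
P(M+10) = 0.6270^5 = 0.096903
The M+6 peak is largest (0.342942); scaling to 100 gives 2.1 : 17.7 : 59.5 : 100.0 : 84.0 : 28.3.

2.1 : 17.7 : 59.5 : 100.0 : 84.0 : 28.3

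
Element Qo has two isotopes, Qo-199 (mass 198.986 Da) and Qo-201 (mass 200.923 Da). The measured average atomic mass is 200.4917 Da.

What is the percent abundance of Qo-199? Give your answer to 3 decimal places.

With x = fraction of Qo-199 (so Qo-201 is 1 − x):
198.986·x + 200.923·(1 − x) = 200.4917
(198.986 − 200.923)·x = 200.4917 − 200.923
x = -0.4313 / -1.937 = 0.22266 → 22.266% Qo-199, 77.734% Qo-201.

22.266%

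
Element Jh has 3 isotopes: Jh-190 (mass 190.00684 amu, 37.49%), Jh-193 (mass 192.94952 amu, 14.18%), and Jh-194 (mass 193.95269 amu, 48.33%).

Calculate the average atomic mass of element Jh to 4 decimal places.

The abundance-weighted mean is 0.3749 × 190.00684 + 0.1418 × 192.94952 + 0.4833 × 193.95269
= 71.233564 + 27.360242 + 93.737335 = 192.331141 amu

192.3311 amu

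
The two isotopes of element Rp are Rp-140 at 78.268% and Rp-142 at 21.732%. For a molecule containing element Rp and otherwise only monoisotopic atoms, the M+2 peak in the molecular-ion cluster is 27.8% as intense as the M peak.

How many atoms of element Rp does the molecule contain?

With n Rp atoms, P(M+2)/P(M) = C(n,1)·p^(n−1)q / p^n = n·q/p = n · 0.21732/0.78268.
n = 0.278 × 0.78268/0.21732 = 1.00 ≈ 1

1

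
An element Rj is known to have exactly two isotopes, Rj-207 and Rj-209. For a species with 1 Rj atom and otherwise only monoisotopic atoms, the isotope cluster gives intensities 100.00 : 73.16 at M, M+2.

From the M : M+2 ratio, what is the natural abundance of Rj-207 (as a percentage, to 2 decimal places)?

57.75%

Write p for the Rj-207 fraction. I(M+2)/I(M) = [C(1,1)·p^0·(1−p)] / p^1 = 1·(1−p)/p = 73.16/100.00 = 0.7316
(1−p)/p = 0.7316/1 = 0.7316  ⇒  p = 1/(1 + 0.7316) = 0.5775
Rj-207: 57.75%, Rj-209: 42.25%.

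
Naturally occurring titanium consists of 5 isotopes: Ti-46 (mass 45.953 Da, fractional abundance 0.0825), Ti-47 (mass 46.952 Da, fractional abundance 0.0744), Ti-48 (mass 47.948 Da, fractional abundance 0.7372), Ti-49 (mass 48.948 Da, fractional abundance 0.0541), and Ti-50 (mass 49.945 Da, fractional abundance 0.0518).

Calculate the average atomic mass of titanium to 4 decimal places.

Ar = Σ fᵢ·mᵢ = 0.0825 × 45.953 + 0.0744 × 46.952 + 0.7372 × 47.948 + 0.0541 × 48.948 + 0.0518 × 49.945
= 3.79112 + 3.49323 + 35.34727 + 2.64809 + 2.58715 = 47.86686 Da

47.8669 Da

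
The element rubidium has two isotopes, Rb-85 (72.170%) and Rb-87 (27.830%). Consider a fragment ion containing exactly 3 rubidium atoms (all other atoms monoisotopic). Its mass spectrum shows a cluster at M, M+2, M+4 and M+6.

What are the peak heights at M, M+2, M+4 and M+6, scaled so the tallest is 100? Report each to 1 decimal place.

86.4 : 100.0 : 38.6 : 5.0

Each Rb atom is independently Rb-85 (p = 0.72170) or Rb-87 (q = 0.27830); the cluster is the binomial expansion (p + q)^3.
P(M) = 0.72170^3 = 0.375898
P(M+2) = 3 × 0.72170^2 × 0.27830^1 = 0.434858
P(M+4) = 3 × 0.72170^1 × 0.27830^2 = 0.167689
P(M+6) = 0.27830^3 = 0.021555
The M+2 peak is largest (0.434858); scaling to 100 gives 86.4 : 100.0 : 38.6 : 5.0.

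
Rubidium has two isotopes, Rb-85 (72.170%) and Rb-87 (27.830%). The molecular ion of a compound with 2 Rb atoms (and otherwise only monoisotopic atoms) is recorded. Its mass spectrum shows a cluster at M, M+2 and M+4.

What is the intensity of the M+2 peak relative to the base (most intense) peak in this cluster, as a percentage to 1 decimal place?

Term probabilities: M 0.5209, M+2 0.4017, M+4 0.0775. Base peak = M.
P(M) = C(2,0) × 0.72170^2 × 0.27830^0 = 1 × 0.52085089 × 1.0000 = 0.520851 (base)
P(M+2) = C(2,1) × 0.72170^1 × 0.27830^1 = 2 × 0.7217 × 0.2783 = 0.401698
Relative intensity = 0.401698 / 0.520851 × 100 = 77.1

77.1%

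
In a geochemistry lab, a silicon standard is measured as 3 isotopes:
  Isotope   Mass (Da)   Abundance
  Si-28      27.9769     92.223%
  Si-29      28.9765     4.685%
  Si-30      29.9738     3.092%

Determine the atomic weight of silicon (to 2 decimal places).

28.09 Da

Ar = Σ fᵢ·mᵢ = 0.92223 × 27.9769 + 0.04685 × 28.9765 + 0.03092 × 29.9738
= 25.80114 + 1.35755 + 0.92679 = 28.08548 Da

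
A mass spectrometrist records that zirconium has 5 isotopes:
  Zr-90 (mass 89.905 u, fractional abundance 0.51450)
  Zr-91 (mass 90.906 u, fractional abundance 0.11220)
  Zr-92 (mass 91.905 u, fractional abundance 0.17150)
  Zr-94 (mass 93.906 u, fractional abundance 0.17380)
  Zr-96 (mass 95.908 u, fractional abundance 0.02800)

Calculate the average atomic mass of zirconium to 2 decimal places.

Average mass = Σ (abundance × isotope mass) = 0.51450 × 89.905 + 0.11220 × 90.906 + 0.17150 × 91.905 + 0.17380 × 93.906 + 0.02800 × 95.908
= 46.2561 + 10.1997 + 15.7617 + 16.3209 + 2.6854 = 91.2238 u

91.22 u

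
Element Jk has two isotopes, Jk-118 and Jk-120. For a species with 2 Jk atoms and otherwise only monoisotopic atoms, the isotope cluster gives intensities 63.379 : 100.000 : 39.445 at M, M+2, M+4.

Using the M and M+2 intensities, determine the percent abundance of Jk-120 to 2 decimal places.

Write p for the Jk-118 fraction. I(M+2)/I(M) = [C(2,1)·p^1·(1−p)] / p^2 = 2·(1−p)/p = 100.000/63.379 = 1.5778
(1−p)/p = 1.5778/2 = 0.7889  ⇒  p = 1/(1 + 0.7889) = 0.5590
Jk-118: 55.90%, Jk-120: 44.10%.

44.10%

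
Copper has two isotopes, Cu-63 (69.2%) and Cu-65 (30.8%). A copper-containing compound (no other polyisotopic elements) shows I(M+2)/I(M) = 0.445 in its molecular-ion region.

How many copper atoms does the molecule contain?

1

With n Cu atoms, P(M+2)/P(M) = C(n,1)·p^(n−1)q / p^n = n·q/p = n · 0.308/0.692.
n = 0.445 × 0.692/0.308 = 1.00 ≈ 1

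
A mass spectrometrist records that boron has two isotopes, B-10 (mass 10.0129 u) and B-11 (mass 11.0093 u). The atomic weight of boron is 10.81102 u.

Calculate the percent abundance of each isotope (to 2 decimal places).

Writing the weighted mean with unknown fraction x of B-10:
10.0129·x + 11.0093·(1 − x) = 10.81102
(10.0129 − 11.0093)·x = 10.81102 − 11.0093
x = -0.19828 / -0.9964 = 0.19900 → 19.90% B-10, 80.10% B-11.

B-10: 19.90%, B-11: 80.10%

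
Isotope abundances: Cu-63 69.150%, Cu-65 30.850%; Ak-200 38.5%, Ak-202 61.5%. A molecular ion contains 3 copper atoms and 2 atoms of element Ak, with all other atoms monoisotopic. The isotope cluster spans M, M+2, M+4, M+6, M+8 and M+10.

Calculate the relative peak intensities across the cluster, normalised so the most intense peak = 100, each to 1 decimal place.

Copper pattern (n=3): 0.33065611 : 0.44254842 : 0.19743483 : 0.02936064
Element Ak pattern (n=2): 0.148225 : 0.47355 : 0.378225
Convolve the two distributions (both contribute in 2-u steps):
  M: 0.33065611×0.148225 = 0.049012
  M+2: 0.33065611×0.47355 + 0.44254842×0.148225 = 0.222179
  M+4: 0.33065611×0.378225 + 0.44254842×0.47355 + 0.19743483×0.148225 = 0.363896
  M+6: 0.44254842×0.378225 + 0.19743483×0.47355 + 0.02936064×0.148225 = 0.265230
  M+8: 0.19743483×0.378225 + 0.02936064×0.47355 = 0.088579
  M+10: 0.02936064×0.378225 = 0.011105
Scale to base peak (0.363896) = 100: 13.5 : 61.1 : 100.0 : 72.9 : 24.3 : 3.1

13.5 : 61.1 : 100.0 : 72.9 : 24.3 : 3.1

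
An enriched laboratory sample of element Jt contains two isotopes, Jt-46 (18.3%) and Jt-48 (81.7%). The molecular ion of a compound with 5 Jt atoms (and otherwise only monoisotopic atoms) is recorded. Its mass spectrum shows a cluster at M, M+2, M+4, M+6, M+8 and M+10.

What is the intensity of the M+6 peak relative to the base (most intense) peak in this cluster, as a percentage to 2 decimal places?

44.80%

Binomial terms of (0.183 + 0.817)^5: M 0.0002, M+2 0.0046, M+4 0.0409, M+6 0.1826, M+8 0.4077, M+10 0.3640 → M+8 is the base peak.
P(M+8) = C(5,4) × 0.183^1 × 0.817^4 = 5 × 0.1830 × 0.44554157 = 0.407671 (base)
P(M+6) = C(5,3) × 0.183^2 × 0.817^3 = 10 × 0.033489 × 0.54533851 = 0.182628
Relative intensity = 0.182628 / 0.407671 × 100 = 44.80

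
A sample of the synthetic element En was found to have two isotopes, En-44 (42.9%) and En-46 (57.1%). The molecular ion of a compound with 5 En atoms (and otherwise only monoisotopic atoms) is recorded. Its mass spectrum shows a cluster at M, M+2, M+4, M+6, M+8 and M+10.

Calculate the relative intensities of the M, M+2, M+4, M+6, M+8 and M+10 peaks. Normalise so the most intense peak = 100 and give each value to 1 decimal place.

Each En atom is independently En-44 (p = 0.429) or En-46 (q = 0.571); the cluster is the binomial expansion (p + q)^5.
P(M) = 0.429^5 = 0.014531
P(M+2) = 5 × 0.429^4 × 0.571^1 = 0.096702
P(M+4) = 10 × 0.429^3 × 0.571^2 = 0.257421
P(M+6) = 10 × 0.429^2 × 0.571^3 = 0.342628
P(M+8) = 5 × 0.429^1 × 0.571^4 = 0.228019
P(M+10) = 0.571^5 = 0.060699
The M+6 peak is largest (0.342628); scaling to 100 gives 4.2 : 28.2 : 75.1 : 100.0 : 66.6 : 17.7.

4.2 : 28.2 : 75.1 : 100.0 : 66.6 : 17.7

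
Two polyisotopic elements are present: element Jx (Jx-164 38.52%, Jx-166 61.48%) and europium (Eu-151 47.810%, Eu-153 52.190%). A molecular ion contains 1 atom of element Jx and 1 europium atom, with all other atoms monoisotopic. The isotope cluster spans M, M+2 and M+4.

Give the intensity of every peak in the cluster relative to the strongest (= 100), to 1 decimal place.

Element Jx pattern (n=1): 0.3852 : 0.6148
Europium pattern (n=1): 0.4781 : 0.5219
Convolve the two distributions (both contribute in 2-u steps):
  M: 0.3852×0.4781 = 0.184164
  M+2: 0.3852×0.5219 + 0.6148×0.4781 = 0.494972
  M+4: 0.6148×0.5219 = 0.320864
Scale to base peak (0.494972) = 100: 37.2 : 100.0 : 64.8

37.2 : 100.0 : 64.8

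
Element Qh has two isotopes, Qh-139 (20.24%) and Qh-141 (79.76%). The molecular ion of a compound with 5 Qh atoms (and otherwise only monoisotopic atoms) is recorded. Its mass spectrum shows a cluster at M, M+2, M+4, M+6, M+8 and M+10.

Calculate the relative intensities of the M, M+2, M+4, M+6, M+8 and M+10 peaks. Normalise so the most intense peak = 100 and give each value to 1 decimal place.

0.1 : 1.6 : 12.9 : 50.8 : 100.0 : 78.8

The 5 Qh atoms are independent, so intensities follow the terms of (0.2024 + 0.7976)^5.
P(M) = 0.2024^5 = 0.000340
P(M+2) = 5 × 0.2024^4 × 0.7976^1 = 0.006693
P(M+4) = 10 × 0.2024^3 × 0.7976^2 = 0.052747
P(M+6) = 10 × 0.2024^2 × 0.7976^3 = 0.207863
P(M+8) = 5 × 0.2024^1 × 0.7976^4 = 0.409563
P(M+10) = 0.7976^5 = 0.322794
The M+8 peak is largest (0.409563); scaling to 100 gives 0.1 : 1.6 : 12.9 : 50.8 : 100.0 : 78.8.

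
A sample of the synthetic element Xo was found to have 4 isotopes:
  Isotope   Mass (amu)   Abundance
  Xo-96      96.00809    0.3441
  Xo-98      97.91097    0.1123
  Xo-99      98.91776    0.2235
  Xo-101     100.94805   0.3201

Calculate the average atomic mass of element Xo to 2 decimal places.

98.45 amu

The abundance-weighted mean is 0.3441 × 96.00809 + 0.1123 × 97.91097 + 0.2235 × 98.91776 + 0.3201 × 100.94805
= 33.036384 + 10.995402 + 22.108119 + 32.313471 = 98.453376 amu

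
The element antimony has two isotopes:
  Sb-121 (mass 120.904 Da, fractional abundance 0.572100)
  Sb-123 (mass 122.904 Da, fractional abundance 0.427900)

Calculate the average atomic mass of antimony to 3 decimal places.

Ar = Σ fᵢ·mᵢ = 0.572100 × 120.904 + 0.427900 × 122.904
= 69.1692 + 52.5906 = 121.7598 Da

121.760 Da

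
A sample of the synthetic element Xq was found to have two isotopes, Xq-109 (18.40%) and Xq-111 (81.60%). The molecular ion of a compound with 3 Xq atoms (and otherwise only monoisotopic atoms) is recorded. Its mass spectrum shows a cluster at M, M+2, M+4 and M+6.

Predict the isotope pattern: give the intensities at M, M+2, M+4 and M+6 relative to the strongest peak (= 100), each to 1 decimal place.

1.1 : 15.3 : 67.6 : 100.0

Each Xq atom is independently Xq-109 (p = 0.1840) or Xq-111 (q = 0.8160); the cluster is the binomial expansion (p + q)^3.
P(M) = 0.1840^3 = 0.006230
P(M+2) = 3 × 0.1840^2 × 0.8160^1 = 0.082879
P(M+4) = 3 × 0.1840^1 × 0.8160^2 = 0.367553
P(M+6) = 0.8160^3 = 0.543338
The M+6 peak is largest (0.543338); scaling to 100 gives 1.1 : 15.3 : 67.6 : 100.0.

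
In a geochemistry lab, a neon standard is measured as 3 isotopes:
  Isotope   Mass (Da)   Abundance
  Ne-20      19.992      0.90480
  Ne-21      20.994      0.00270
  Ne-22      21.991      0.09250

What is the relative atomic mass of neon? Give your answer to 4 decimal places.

20.1796 Da

The abundance-weighted mean is 0.90480 × 19.992 + 0.00270 × 20.994 + 0.09250 × 21.991
= 18.08876 + 0.05668 + 2.03417 = 20.17961 Da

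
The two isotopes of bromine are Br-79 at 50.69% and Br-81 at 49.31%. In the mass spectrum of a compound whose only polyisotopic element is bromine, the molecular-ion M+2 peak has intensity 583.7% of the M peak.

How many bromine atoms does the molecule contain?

6

For n independent Br atoms, I(M+2)/I(M) = n · (abundance Br-81) / (abundance Br-79) = n · 0.4931/0.5069.
n = 5.837 × 0.5069/0.4931 = 6.00 ≈ 6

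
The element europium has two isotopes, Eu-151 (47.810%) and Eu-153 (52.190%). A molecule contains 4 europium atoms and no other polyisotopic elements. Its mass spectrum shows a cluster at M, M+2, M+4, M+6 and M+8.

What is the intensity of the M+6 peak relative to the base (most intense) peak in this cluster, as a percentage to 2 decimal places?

72.77%

Binomial terms of (0.47810 + 0.52190)^4: M 0.0522, M+2 0.2281, M+4 0.3736, M+6 0.2719, M+8 0.0742 → M+4 is the base peak.
P(M+4) = C(4,2) × 0.47810^2 × 0.52190^2 = 6 × 0.22857961 × 0.27237961 = 0.373563 (base)
P(M+6) = C(4,3) × 0.47810^1 × 0.52190^3 = 4 × 0.4781 × 0.14215492 = 0.271857
Relative intensity = 0.271857 / 0.373563 × 100 = 72.77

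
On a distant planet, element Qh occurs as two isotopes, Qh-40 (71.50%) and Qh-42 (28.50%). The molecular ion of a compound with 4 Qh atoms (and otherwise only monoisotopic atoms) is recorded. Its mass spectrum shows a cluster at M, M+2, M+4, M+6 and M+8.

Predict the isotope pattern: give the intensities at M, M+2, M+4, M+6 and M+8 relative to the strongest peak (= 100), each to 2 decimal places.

Expanding (0.7150 + 0.2850)^4:
P(M) = 0.7150^4 = 0.261351
P(M+2) = 4 × 0.7150^3 × 0.2850^1 = 0.416699
P(M+4) = 6 × 0.7150^2 × 0.2850^2 = 0.249146
P(M+6) = 4 × 0.7150^1 × 0.2850^3 = 0.066206
P(M+8) = 0.2850^4 = 0.006598
The M+2 peak is largest (0.416699); scaling to 100 gives 62.72 : 100.00 : 59.79 : 15.89 : 1.58.

62.72 : 100.00 : 59.79 : 15.89 : 1.58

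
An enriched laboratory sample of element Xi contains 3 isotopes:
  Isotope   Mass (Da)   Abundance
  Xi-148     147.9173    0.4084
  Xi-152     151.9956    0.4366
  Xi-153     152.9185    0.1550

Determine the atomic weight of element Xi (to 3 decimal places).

Weight each isotope mass by its fractional abundance: 0.4084 × 147.9173 + 0.4366 × 151.9956 + 0.1550 × 152.9185
= 60.40943 + 66.36128 + 23.70237 = 150.47308 Da

150.473 Da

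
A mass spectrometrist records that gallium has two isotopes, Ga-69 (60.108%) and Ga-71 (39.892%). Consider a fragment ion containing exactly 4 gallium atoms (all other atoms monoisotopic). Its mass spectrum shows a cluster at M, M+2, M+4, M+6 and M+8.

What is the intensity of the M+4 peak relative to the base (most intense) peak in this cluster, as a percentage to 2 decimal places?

Binomial terms of (0.60108 + 0.39892)^4: M 0.1305, M+2 0.3465, M+4 0.3450, M+6 0.1526, M+8 0.0253 → M+2 is the base peak.
P(M+2) = C(4,1) × 0.60108^3 × 0.39892^1 = 4 × 0.2171685 × 0.39892 = 0.346531 (base)
P(M+4) = C(4,2) × 0.60108^2 × 0.39892^2 = 6 × 0.36129717 × 0.15913717 = 0.344975
Relative intensity = 0.344975 / 0.346531 × 100 = 99.55

99.55%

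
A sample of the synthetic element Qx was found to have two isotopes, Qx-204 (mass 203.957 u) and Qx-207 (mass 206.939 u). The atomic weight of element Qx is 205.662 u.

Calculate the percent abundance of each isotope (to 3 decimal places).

Writing the weighted mean with unknown fraction x of Qx-204:
203.957·x + 206.939·(1 − x) = 205.662
(203.957 − 206.939)·x = 205.662 − 206.939
x = -1.277 / -2.982 = 0.42824 → 42.824% Qx-204, 57.176% Qx-207.

Qx-204: 42.824%, Qx-207: 57.176%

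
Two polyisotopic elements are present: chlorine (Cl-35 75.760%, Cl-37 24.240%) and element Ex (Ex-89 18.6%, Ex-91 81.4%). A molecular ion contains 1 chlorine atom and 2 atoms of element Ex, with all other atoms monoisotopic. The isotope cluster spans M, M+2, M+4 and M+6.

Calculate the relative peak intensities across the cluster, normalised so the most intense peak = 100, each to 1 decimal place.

4.6 : 41.3 : 100.0 : 27.9

Chlorine pattern (n=1): 0.7576 : 0.2424
Element Ex pattern (n=2): 0.034596 : 0.302808 : 0.662596
Convolve the two distributions (both contribute in 2-u steps):
  M: 0.7576×0.034596 = 0.026210
  M+2: 0.7576×0.302808 + 0.2424×0.034596 = 0.237793
  M+4: 0.7576×0.662596 + 0.2424×0.302808 = 0.575383
  M+6: 0.2424×0.662596 = 0.160613
Scale to base peak (0.575383) = 100: 4.6 : 41.3 : 100.0 : 27.9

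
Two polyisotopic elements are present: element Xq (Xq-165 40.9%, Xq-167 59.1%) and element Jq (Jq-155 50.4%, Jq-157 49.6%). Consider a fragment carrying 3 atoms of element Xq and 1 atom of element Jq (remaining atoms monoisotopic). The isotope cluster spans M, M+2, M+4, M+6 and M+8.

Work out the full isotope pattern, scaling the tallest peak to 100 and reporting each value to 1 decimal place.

Element Xq pattern (n=3): 0.06841793 : 0.29658921 : 0.42856779 : 0.20642507
Element Jq pattern (n=1): 0.5040 : 0.4960
Convolve the two distributions (both contribute in 2-u steps):
  M: 0.06841793×0.5040 = 0.034483
  M+2: 0.06841793×0.4960 + 0.29658921×0.5040 = 0.183416
  M+4: 0.29658921×0.4960 + 0.42856779×0.5040 = 0.363106
  M+6: 0.42856779×0.4960 + 0.20642507×0.5040 = 0.316608
  M+8: 0.20642507×0.4960 = 0.102387
Scale to base peak (0.363106) = 100: 9.5 : 50.5 : 100.0 : 87.2 : 28.2

9.5 : 50.5 : 100.0 : 87.2 : 28.2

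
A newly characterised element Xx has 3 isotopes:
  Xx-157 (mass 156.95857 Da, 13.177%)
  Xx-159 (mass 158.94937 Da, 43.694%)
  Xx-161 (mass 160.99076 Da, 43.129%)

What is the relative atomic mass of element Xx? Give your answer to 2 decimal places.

Weight each isotope mass by its fractional abundance: 0.13177 × 156.95857 + 0.43694 × 158.94937 + 0.43129 × 160.99076
= 20.682431 + 69.451338 + 69.433705 = 159.567474 Da

159.57 Da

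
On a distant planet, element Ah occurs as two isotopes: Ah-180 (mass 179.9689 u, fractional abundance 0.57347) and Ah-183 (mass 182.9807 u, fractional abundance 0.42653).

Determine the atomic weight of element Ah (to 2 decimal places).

Ar = Σ fᵢ·mᵢ = 0.57347 × 179.9689 + 0.42653 × 182.9807
= 103.20677 + 78.04676 = 181.25353 u

181.25 u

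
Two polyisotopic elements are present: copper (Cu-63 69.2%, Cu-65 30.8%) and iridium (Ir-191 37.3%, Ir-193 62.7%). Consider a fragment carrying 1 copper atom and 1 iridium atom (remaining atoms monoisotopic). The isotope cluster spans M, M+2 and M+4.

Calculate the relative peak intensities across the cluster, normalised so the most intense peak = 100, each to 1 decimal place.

47.0 : 100.0 : 35.2

Copper pattern (n=1): 0.6920 : 0.3080
Iridium pattern (n=1): 0.3730 : 0.6270
Convolve the two distributions (both contribute in 2-u steps):
  M: 0.6920×0.3730 = 0.258116
  M+2: 0.6920×0.6270 + 0.3080×0.3730 = 0.548768
  M+4: 0.3080×0.6270 = 0.193116
Scale to base peak (0.548768) = 100: 47.0 : 100.0 : 35.2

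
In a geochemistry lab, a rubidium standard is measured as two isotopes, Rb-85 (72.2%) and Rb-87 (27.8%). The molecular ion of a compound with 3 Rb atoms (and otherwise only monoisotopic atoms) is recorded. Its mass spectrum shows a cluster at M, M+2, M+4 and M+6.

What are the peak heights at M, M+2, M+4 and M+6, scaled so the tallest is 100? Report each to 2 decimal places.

Each Rb atom is independently Rb-85 (p = 0.722) or Rb-87 (q = 0.278); the cluster is the binomial expansion (p + q)^3.
P(M) = 0.722^3 = 0.376367
P(M+2) = 3 × 0.722^2 × 0.278^1 = 0.434751
P(M+4) = 3 × 0.722^1 × 0.278^2 = 0.167397
P(M+6) = 0.278^3 = 0.021485
The M+2 peak is largest (0.434751); scaling to 100 gives 86.57 : 100.00 : 38.50 : 4.94.

86.57 : 100.00 : 38.50 : 4.94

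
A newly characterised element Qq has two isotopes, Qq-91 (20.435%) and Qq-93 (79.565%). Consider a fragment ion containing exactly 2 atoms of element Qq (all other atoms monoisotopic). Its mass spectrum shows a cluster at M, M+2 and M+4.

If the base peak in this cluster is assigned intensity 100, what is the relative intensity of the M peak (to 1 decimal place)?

Binomial terms of (0.20435 + 0.79565)^2: M 0.0418, M+2 0.3252, M+4 0.6331 → M+4 is the base peak.
P(M+4) = C(2,2) × 0.20435^0 × 0.79565^2 = 1 × 1.0000 × 0.63305892 = 0.633059 (base)
P(M) = C(2,0) × 0.20435^2 × 0.79565^0 = 1 × 0.04175892 × 1.0000 = 0.041759
Relative intensity = 0.041759 / 0.633059 × 100 = 6.6

6.6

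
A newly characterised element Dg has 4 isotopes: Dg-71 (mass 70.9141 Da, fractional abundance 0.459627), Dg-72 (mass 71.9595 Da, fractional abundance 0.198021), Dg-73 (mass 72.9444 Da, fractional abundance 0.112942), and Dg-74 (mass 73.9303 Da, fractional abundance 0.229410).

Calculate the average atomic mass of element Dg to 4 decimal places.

Average mass = Σ (abundance × isotope mass) = 0.459627 × 70.9141 + 0.198021 × 71.9595 + 0.112942 × 72.9444 + 0.229410 × 73.9303
= 32.59404 + 14.24949 + 8.23849 + 16.96035 = 72.04237 Da

72.0424 Da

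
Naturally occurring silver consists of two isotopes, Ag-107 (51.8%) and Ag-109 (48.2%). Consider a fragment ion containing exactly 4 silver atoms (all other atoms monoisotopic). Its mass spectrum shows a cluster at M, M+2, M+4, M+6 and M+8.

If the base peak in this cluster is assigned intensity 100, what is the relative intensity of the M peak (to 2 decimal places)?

19.25

Term probabilities: M 0.0720, M+2 0.2680, M+4 0.3740, M+6 0.2320, M+8 0.0540. Base peak = M+4.
P(M+4) = C(4,2) × 0.518^2 × 0.482^2 = 6 × 0.268324 × 0.232324 = 0.374029 (base)
P(M) = C(4,0) × 0.518^4 × 0.482^0 = 1 × 0.07199777 × 1.0000 = 0.071998
Relative intensity = 0.071998 / 0.374029 × 100 = 19.25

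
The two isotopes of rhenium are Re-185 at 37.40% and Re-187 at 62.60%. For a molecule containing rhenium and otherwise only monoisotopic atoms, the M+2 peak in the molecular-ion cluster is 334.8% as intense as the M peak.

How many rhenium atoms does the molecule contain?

With n Re atoms, P(M+2)/P(M) = C(n,1)·p^(n−1)q / p^n = n·q/p = n · 0.6260/0.3740.
n = 3.348 × 0.3740/0.6260 = 2.00 ≈ 2

2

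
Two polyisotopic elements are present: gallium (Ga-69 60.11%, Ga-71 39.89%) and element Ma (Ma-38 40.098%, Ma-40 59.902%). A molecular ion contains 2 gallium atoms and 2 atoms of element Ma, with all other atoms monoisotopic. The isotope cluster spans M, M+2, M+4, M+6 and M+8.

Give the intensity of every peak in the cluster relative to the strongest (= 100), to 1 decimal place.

Gallium pattern (n=2): 0.36132121 : 0.47955758 : 0.15912121
Element Ma pattern (n=2): 0.16078496 : 0.48039008 : 0.35882496
Convolve the two distributions (both contribute in 2-u steps):
  M: 0.36132121×0.16078496 = 0.058095
  M+2: 0.36132121×0.48039008 + 0.47955758×0.16078496 = 0.250681
  M+4: 0.36132121×0.35882496 + 0.47955758×0.48039008 + 0.15912121×0.16078496 = 0.385610
  M+6: 0.47955758×0.35882496 + 0.15912121×0.48039008 = 0.248517
  M+8: 0.15912121×0.35882496 = 0.057097
Scale to base peak (0.385610) = 100: 15.1 : 65.0 : 100.0 : 64.4 : 14.8

15.1 : 65.0 : 100.0 : 64.4 : 14.8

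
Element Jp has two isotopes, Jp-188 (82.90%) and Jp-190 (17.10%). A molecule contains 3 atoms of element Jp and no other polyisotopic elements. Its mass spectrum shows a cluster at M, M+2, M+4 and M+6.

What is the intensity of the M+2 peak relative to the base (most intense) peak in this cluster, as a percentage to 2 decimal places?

61.88%

Term probabilities: M 0.5697, M+2 0.3526, M+4 0.0727, M+6 0.0050. Base peak = M.
P(M) = C(3,0) × 0.8290^3 × 0.1710^0 = 1 × 0.56972279 × 1.0000 = 0.569723 (base)
P(M+2) = C(3,1) × 0.8290^2 × 0.1710^1 = 3 × 0.687241 × 0.1710 = 0.352555
Relative intensity = 0.352555 / 0.569723 × 100 = 61.88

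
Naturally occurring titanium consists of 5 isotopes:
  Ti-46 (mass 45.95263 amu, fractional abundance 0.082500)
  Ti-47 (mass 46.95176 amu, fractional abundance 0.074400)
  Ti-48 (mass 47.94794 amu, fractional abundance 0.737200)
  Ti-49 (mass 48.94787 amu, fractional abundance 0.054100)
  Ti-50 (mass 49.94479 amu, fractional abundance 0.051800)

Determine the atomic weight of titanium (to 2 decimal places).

47.87 amu

Ar = Σ fᵢ·mᵢ = 0.082500 × 45.95263 + 0.074400 × 46.95176 + 0.737200 × 47.94794 + 0.054100 × 48.94787 + 0.051800 × 49.94479
= 3.791092 + 3.493211 + 35.347221 + 2.648080 + 2.587140 = 47.866744 amu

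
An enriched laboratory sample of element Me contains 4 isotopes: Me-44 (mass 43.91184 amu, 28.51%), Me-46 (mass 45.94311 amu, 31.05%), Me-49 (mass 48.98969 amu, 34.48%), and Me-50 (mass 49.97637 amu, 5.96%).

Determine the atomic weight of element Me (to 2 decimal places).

Average mass = Σ (abundance × isotope mass) = 0.2851 × 43.91184 + 0.3105 × 45.94311 + 0.3448 × 48.98969 + 0.0596 × 49.97637
= 12.519266 + 14.265336 + 16.891645 + 2.978592 = 46.654839 amu

46.65 amu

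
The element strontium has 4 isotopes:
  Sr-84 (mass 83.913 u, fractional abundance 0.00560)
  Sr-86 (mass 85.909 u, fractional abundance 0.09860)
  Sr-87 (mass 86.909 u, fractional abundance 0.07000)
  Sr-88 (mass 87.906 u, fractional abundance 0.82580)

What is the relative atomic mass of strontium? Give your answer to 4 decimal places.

Weight each isotope mass by its fractional abundance: 0.00560 × 83.913 + 0.09860 × 85.909 + 0.07000 × 86.909 + 0.82580 × 87.906
= 0.46991 + 8.47063 + 6.08363 + 72.59277 = 87.61694 u

87.6169 u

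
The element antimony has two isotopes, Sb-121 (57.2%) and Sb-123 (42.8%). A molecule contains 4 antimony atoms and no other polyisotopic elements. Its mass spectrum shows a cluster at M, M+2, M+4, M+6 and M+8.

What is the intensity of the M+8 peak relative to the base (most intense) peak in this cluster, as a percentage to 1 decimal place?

9.3%

Binomial terms of (0.572 + 0.428)^4: M 0.1070, M+2 0.3204, M+4 0.3596, M+6 0.1794, M+8 0.0336 → M+4 is the base peak.
P(M+4) = C(4,2) × 0.572^2 × 0.428^2 = 6 × 0.327184 × 0.183184 = 0.359609 (base)
P(M+8) = C(4,4) × 0.572^0 × 0.428^4 = 1 × 1.0000 × 0.03355638 = 0.033556
Relative intensity = 0.033556 / 0.359609 × 100 = 9.3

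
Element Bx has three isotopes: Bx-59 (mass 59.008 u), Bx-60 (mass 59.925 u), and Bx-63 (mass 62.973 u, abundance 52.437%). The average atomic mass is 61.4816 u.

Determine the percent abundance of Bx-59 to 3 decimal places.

Let x and y be the fractions of Bx-59 and Bx-60. Then x + y = 1 − 0.52437 = 0.47563 and 59.008x + 59.925y = 61.4816 − 0.52437×62.973 = 28.46044799.
Substituting: 59.008x + 59.925(0.47563 − x) = 28.46044799
(59.008 − 59.925)x = -0.04167976  ⇒  x = 0.04545, y = 0.43018
Bx-59: 4.545%, Bx-60: 43.018%.

4.545%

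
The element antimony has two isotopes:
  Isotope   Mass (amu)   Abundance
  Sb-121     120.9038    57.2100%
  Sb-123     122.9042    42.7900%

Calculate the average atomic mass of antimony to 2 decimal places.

121.76 amu

The abundance-weighted mean is 0.572100 × 120.9038 + 0.427900 × 122.9042
= 69.16906 + 52.59071 = 121.75977 amu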